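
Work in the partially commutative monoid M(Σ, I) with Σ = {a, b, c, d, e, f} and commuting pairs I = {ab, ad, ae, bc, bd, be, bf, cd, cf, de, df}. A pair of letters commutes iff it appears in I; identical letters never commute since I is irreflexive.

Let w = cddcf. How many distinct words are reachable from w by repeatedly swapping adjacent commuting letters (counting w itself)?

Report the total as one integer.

0(c) covers ∅
1(d) covers ∅
2(d) covers 1:d
3(c) covers 0:c
4(f) covers ∅
floor of heap: 0:c, 1:d, 4:f
completions by unplaced set U, small U first (add the entries for U minus each lowest piece of U):
  |U|=1: {2}:1  {3}:1  {4}:1
  |U|=2: {0,3}:1  {1,2}:1  {2,3}:2  {2,4}:2  {3,4}:2
  |U|=3: {0,2,3}:3  {0,3,4}:3  {1,2,3}:3  {1,2,4}:3  {2,3,4}:6
  start at 0(c): 12
  start at 1(d): 12
  start at 4(f): 6
sum over floor = 30

30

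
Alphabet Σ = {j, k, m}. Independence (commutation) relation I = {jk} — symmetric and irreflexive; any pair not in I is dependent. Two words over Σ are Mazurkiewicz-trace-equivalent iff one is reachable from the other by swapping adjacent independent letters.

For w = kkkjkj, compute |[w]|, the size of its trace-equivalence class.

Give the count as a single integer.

piece 0:k — minimal
piece 1:k rests on {0:k}
piece 2:k rests on {1:k}
piece 3:j — minimal
piece 4:k rests on {2:k}
piece 5:j rests on {3:j}
minimal pieces: {0:k, 3:j}
ways to finish when only these pieces remain (= sum over removing one remaining piece with nothing left below it):
  1 left: {4}→1  {5}→1
  2 left: {2,4}→1  {3,5}→1  {4,5}→2
  3 left: {1,2,4}→1  {2,4,5}→3  {3,4,5}→3
  4 left: {0,1,2,4}→1  {1,2,4,5}→4  {2,3,4,5}→6
  placing 0:k first → 10 extensions
  placing 3:j first → 5 extensions
total linear extensions = 15

15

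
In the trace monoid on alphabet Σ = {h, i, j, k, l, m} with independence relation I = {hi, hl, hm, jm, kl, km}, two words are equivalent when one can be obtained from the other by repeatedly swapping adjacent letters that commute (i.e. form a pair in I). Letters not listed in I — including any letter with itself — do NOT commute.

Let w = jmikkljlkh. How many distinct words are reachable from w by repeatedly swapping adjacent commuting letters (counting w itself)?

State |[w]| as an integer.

18

piece 0:j — minimal
piece 1:m — minimal
piece 2:i rests on {0:j, 1:m}
piece 3:k rests on {2:i}
piece 4:k rests on {3:k}
piece 5:l rests on {2:i}
piece 6:j rests on {4:k, 5:l}
piece 7:l rests on {6:j}
piece 8:k rests on {6:j}
piece 9:h rests on {8:k}
minimal pieces: {0:j, 1:m}
ways to finish when only these pieces remain (= sum over removing one remaining piece with nothing left below it):
  1 left: {7}→1  {9}→1
  2 left: {7,9}→2  {8,9}→1
  3 left: {7,8,9}→3
  4 left: {6,7,8,9}→3
  5 left: {4,6,7,8,9}→3  {5,6,7,8,9}→3
  6 left: {3,4,6,7,8,9}→3  {4,5,6,7,8,9}→6
  7 left: {3,4,5,6,7,8,9}→9
  8 left: {2,3,4,5,6,7,8,9}→9
  placing 0:j first → 9 extensions
  placing 1:m first → 9 extensions
total linear extensions = 18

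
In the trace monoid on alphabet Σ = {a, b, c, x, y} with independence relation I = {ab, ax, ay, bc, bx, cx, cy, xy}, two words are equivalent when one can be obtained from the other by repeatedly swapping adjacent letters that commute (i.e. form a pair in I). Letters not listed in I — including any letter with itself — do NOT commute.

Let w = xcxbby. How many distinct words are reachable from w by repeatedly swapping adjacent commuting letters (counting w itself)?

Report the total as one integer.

60

drop 0:x onto floor
drop 1:c onto floor
drop 2:x onto {0:x}
drop 3:b onto floor
drop 4:b onto {3:b}
drop 5:y onto {4:b}
ground layer = {0:x, 1:c, 3:b}
drop-orders for the pieces not yet dropped (sum over which currently-grounded one goes next):
  1 to go: {1} 1  {2} 1  {5} 1
  2 to go: {0,2} 1  {1,2} 2  {1,5} 2  {2,5} 2  {4,5} 1
  3 to go: {0,1,2} 3  {0,2,5} 3  {1,2,5} 6  {1,4,5} 3  {2,4,5} 3  {3,4,5} 1
  4 to go: {0,1,2,5} 12  {0,2,4,5} 6  {1,2,4,5} 12  {1,3,4,5} 4  {2,3,4,5} 4
  if 0:x drops first: 20 orders
  if 1:c drops first: 10 orders
  if 3:b drops first: 30 orders
heap linearizations: 60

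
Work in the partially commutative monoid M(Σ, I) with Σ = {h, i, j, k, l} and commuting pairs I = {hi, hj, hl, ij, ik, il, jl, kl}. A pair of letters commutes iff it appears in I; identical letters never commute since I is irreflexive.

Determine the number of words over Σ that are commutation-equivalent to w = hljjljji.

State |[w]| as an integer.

840

drop 0:h onto floor
drop 1:l onto floor
drop 2:j onto floor
drop 3:j onto {2:j}
drop 4:l onto {1:l}
drop 5:j onto {3:j}
drop 6:j onto {5:j}
drop 7:i onto floor
ground layer = {0:h, 1:l, 2:j, 7:i}
drop-orders for the pieces not yet dropped (sum over which currently-grounded one goes next):
  1 to go: {0} 1  {4} 1  {6} 1  {7} 1
  2 to go: {0,4} 2  {0,6} 2  {0,7} 2  {1,4} 1  {4,6} 2  {4,7} 2  {5,6} 1  {6,7} 2
  3 to go: {0,1,4} 3  {0,4,6} 6  {0,4,7} 6  {0,5,6} 3  {0,6,7} 6  {1,4,6} 3  {1,4,7} 3  {3,5,6} 1  {4,5,6} 3  {4,6,7} 6  {5,6,7} 3
  4 to go: {0,1,4,6} 12  {0,1,4,7} 12  {0,3,5,6} 4  {0,4,5,6} 12  {0,4,6,7} 24  {0,5,6,7} 12  {1,4,5,6} 6  {1,4,6,7} 12  {2,3,5,6} 1  {3,4,5,6} 4  {3,5,6,7} 4  {4,5,6,7} 12
  5 to go: {0,1,4,5,6} 30  {0,1,4,6,7} 60  {0,2,3,5,6} 5  {0,3,4,5,6} 20  {0,3,5,6,7} 20  {0,4,5,6,7} 60  {1,3,4,5,6} 10  {1,4,5,6,7} 30  {2,3,4,5,6} 5  {2,3,5,6,7} 5  {3,4,5,6,7} 20
  6 to go: {0,1,3,4,5,6} 60  {0,1,4,5,6,7} 180  {0,2,3,4,5,6} 30  {0,2,3,5,6,7} 30  {0,3,4,5,6,7} 120  {1,2,3,4,5,6} 15  {1,3,4,5,6,7} 60  {2,3,4,5,6,7} 30
  if 0:h drops first: 105 orders
  if 1:l drops first: 210 orders
  if 2:j drops first: 420 orders
  if 7:i drops first: 105 orders
heap linearizations: 840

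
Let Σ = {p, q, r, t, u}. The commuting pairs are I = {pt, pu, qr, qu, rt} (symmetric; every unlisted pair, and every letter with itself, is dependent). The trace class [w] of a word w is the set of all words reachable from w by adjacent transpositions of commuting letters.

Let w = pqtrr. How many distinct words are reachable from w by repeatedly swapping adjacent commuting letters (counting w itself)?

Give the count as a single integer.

6

piece 0:p — minimal
piece 1:q rests on {0:p}
piece 2:t rests on {1:q}
piece 3:r rests on {0:p}
piece 4:r rests on {3:r}
minimal pieces: {0:p}
ways to finish when only these pieces remain (= sum over removing one remaining piece with nothing left below it):
  1 left: {2}→1  {4}→1
  2 left: {1,2}→1  {2,4}→2  {3,4}→1
  3 left: {1,2,4}→3  {2,3,4}→3
  placing 0:p first → 6 extensions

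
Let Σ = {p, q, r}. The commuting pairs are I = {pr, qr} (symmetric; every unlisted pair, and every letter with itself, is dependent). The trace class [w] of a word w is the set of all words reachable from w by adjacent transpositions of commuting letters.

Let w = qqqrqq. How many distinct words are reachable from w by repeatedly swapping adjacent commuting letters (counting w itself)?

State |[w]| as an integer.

drop 0:q onto floor
drop 1:q onto {0:q}
drop 2:q onto {1:q}
drop 3:r onto floor
drop 4:q onto {2:q}
drop 5:q onto {4:q}
ground layer = {0:q, 3:r}
drop-orders for the pieces not yet dropped (sum over which currently-grounded one goes next):
  1 to go: {3} 1  {5} 1
  2 to go: {3,5} 2  {4,5} 1
  3 to go: {2,4,5} 1  {3,4,5} 3
  4 to go: {1,2,4,5} 1  {2,3,4,5} 4
  if 0:q drops first: 5 orders
  if 3:r drops first: 1 orders
heap linearizations: 6

6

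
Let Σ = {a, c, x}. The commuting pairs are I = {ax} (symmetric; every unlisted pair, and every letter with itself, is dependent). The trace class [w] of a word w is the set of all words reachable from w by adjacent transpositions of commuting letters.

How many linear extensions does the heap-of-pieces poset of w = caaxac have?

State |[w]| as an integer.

piece 0:c — minimal
piece 1:a rests on {0:c}
piece 2:a rests on {1:a}
piece 3:x rests on {0:c}
piece 4:a rests on {2:a}
piece 5:c rests on {3:x, 4:a}
minimal pieces: {0:c}
ways to finish when only these pieces remain (= sum over removing one remaining piece with nothing left below it):
  1 left: {5}→1
  2 left: {3,5}→1  {4,5}→1
  3 left: {2,4,5}→1  {3,4,5}→2
  4 left: {1,2,4,5}→1  {2,3,4,5}→3
  placing 0:c first → 4 extensions

4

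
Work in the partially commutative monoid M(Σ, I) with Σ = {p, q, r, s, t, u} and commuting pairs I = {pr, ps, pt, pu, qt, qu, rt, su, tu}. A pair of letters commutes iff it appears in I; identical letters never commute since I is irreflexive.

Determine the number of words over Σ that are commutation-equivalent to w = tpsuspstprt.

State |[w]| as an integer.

2970

#0=t has no predecessor
#1=p has no predecessor
#2=s depends on [0:t]
#3=u has no predecessor
#4=s depends on [2:s]
#5=p depends on [1:p]
#6=s depends on [4:s]
#7=t depends on [6:s]
#8=p depends on [5:p]
#9=r depends on [3:u, 6:s]
#10=t depends on [7:t]
sources: [0:t, 1:p, 3:u]
N(rest) = Σ N(rest − s) over sources s of rest; N(one piece) = 1:
  size 1 → [8]=1  [9]=1  [10]=1
  size 2 → [3,9]=1  [5,8]=1  [7,10]=1  [8,9]=2  [8,10]=2  [9,10]=2
  size 3 → [1,5,8]=1  [3,8,9]=3  [3,9,10]=3  [5,8,9]=3  [5,8,10]=3  [7,8,10]=3  [7,9,10]=3  [8,9,10]=6
  size 4 → [1,5,8,9]=4  [1,5,8,10]=4  [3,5,8,9]=6  [3,7,9,10]=6  [3,8,9,10]=12  [5,7,8,10]=6  [5,8,9,10]=12  [6,7,9,10]=3  [7,8,9,10]=12
  size 5 → [1,3,5,8,9]=10  [1,5,7,8,10]=10  [1,5,8,9,10]=20  [3,5,8,9,10]=30  [3,6,7,9,10]=9  [3,7,8,9,10]=30  [4,6,7,9,10]=3  [5,7,8,9,10]=30  [6,7,8,9,10]=15
  size 6 → [1,3,5,8,9,10]=60  [1,5,7,8,9,10]=60  [2,4,6,7,9,10]=3  [3,4,6,7,9,10]=12  [3,5,7,8,9,10]=90  [3,6,7,8,9,10]=54  [4,6,7,8,9,10]=18  [5,6,7,8,9,10]=45
  size 7 → [0,2,4,6,7,9,10]=3  [1,3,5,7,8,9,10]=210  [1,5,6,7,8,9,10]=105  [2,3,4,6,7,9,10]=15  [2,4,6,7,8,9,10]=21  [3,4,6,7,8,9,10]=84  [3,5,6,7,8,9,10]=189  [4,5,6,7,8,9,10]=63
  size 8 → [0,2,3,4,6,7,9,10]=18  [0,2,4,6,7,8,9,10]=24  [1,3,5,6,7,8,9,10]=504  [1,4,5,6,7,8,9,10]=168  [2,3,4,6,7,8,9,10]=120  [2,4,5,6,7,8,9,10]=84  [3,4,5,6,7,8,9,10]=336
  size 9 → [0,2,3,4,6,7,8,9,10]=162  [0,2,4,5,6,7,8,9,10]=108  [1,2,4,5,6,7,8,9,10]=252  [1,3,4,5,6,7,8,9,10]=1008  [2,3,4,5,6,7,8,9,10]=540
  first=0(t) contributes 1800
  first=1(p) contributes 810
  first=3(u) contributes 360
|[w]| = 2970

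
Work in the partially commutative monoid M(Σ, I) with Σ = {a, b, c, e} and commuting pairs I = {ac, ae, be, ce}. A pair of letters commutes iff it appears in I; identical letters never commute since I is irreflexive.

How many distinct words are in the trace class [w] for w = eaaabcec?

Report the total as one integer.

28

drop 0:e onto floor
drop 1:a onto floor
drop 2:a onto {1:a}
drop 3:a onto {2:a}
drop 4:b onto {3:a}
drop 5:c onto {4:b}
drop 6:e onto {0:e}
drop 7:c onto {5:c}
ground layer = {0:e, 1:a}
drop-orders for the pieces not yet dropped (sum over which currently-grounded one goes next):
  1 to go: {6} 1  {7} 1
  2 to go: {0,6} 1  {5,7} 1  {6,7} 2
  3 to go: {0,6,7} 3  {4,5,7} 1  {5,6,7} 3
  4 to go: {0,5,6,7} 6  {3,4,5,7} 1  {4,5,6,7} 4
  5 to go: {0,4,5,6,7} 10  {2,3,4,5,7} 1  {3,4,5,6,7} 5
  6 to go: {0,3,4,5,6,7} 15  {1,2,3,4,5,7} 1  {2,3,4,5,6,7} 6
  if 0:e drops first: 7 orders
  if 1:a drops first: 21 orders
heap linearizations: 28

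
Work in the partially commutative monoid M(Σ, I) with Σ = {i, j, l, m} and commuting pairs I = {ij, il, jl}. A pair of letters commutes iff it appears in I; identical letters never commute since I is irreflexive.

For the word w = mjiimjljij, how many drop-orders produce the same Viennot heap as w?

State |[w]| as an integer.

drop 0:m onto floor
drop 1:j onto {0:m}
drop 2:i onto {0:m}
drop 3:i onto {2:i}
drop 4:m onto {1:j, 3:i}
drop 5:j onto {4:m}
drop 6:l onto {4:m}
drop 7:j onto {5:j}
drop 8:i onto {4:m}
drop 9:j onto {7:j}
ground layer = {0:m}
drop-orders for the pieces not yet dropped (sum over which currently-grounded one goes next):
  1 to go: {6} 1  {8} 1  {9} 1
  2 to go: {6,8} 2  {6,9} 2  {7,9} 1  {8,9} 2
  3 to go: {5,7,9} 1  {6,7,9} 3  {6,8,9} 6  {7,8,9} 3
  4 to go: {5,6,7,9} 4  {5,7,8,9} 4  {6,7,8,9} 12
  5 to go: {5,6,7,8,9} 20
  6 to go: {4,5,6,7,8,9} 20
  7 to go: {1,4,5,6,7,8,9} 20  {3,4,5,6,7,8,9} 20
  8 to go: {1,3,4,5,6,7,8,9} 40  {2,3,4,5,6,7,8,9} 20
  if 0:m drops first: 60 orders

60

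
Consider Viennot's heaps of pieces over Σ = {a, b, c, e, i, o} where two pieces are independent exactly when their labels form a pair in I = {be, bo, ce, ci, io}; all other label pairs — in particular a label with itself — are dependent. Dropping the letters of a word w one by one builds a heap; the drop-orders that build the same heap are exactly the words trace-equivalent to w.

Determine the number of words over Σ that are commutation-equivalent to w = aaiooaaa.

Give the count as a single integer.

#0=a has no predecessor
#1=a depends on [0:a]
#2=i depends on [1:a]
#3=o depends on [1:a]
#4=o depends on [3:o]
#5=a depends on [2:i, 4:o]
#6=a depends on [5:a]
#7=a depends on [6:a]
sources: [0:a]
N(rest) = Σ N(rest − s) over sources s of rest; N(one piece) = 1:
  size 1 → [7]=1
  size 2 → [6,7]=1
  size 3 → [5,6,7]=1
  size 4 → [2,5,6,7]=1  [4,5,6,7]=1
  size 5 → [2,4,5,6,7]=2  [3,4,5,6,7]=1
  size 6 → [2,3,4,5,6,7]=3
  first=0(a) contributes 3

3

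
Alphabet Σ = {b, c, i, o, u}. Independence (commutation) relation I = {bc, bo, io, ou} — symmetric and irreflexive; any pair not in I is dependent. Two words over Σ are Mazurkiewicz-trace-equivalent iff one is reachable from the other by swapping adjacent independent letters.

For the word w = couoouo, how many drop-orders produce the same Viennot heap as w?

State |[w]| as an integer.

15

#0=c has no predecessor
#1=o depends on [0:c]
#2=u depends on [0:c]
#3=o depends on [1:o]
#4=o depends on [3:o]
#5=u depends on [2:u]
#6=o depends on [4:o]
sources: [0:c]
N(rest) = Σ N(rest − s) over sources s of rest; N(one piece) = 1:
  size 1 → [5]=1  [6]=1
  size 2 → [2,5]=1  [4,6]=1  [5,6]=2
  size 3 → [2,5,6]=3  [3,4,6]=1  [4,5,6]=3
  size 4 → [1,3,4,6]=1  [2,4,5,6]=6  [3,4,5,6]=4
  size 5 → [1,3,4,5,6]=5  [2,3,4,5,6]=10
  first=0(c) contributes 15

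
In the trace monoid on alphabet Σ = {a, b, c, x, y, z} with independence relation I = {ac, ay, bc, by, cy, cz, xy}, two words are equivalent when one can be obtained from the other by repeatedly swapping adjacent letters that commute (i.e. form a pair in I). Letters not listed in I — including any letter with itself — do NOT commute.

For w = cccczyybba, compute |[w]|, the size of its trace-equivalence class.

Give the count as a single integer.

#0=c has no predecessor
#1=c depends on [0:c]
#2=c depends on [1:c]
#3=c depends on [2:c]
#4=z has no predecessor
#5=y depends on [4:z]
#6=y depends on [5:y]
#7=b depends on [4:z]
#8=b depends on [7:b]
#9=a depends on [8:b]
sources: [0:c, 4:z]
N(rest) = Σ N(rest − s) over sources s of rest; N(one piece) = 1:
  size 1 → [3]=1  [6]=1  [9]=1
  size 2 → [2,3]=1  [3,6]=2  [3,9]=2  [5,6]=1  [6,9]=2  [8,9]=1
  size 3 → [1,2,3]=1  [2,3,6]=3  [2,3,9]=3  [3,5,6]=3  [3,6,9]=6  [3,8,9]=3  [5,6,9]=3  [6,8,9]=3  [7,8,9]=1
  size 4 → [0,1,2,3]=1  [1,2,3,6]=4  [1,2,3,9]=4  [2,3,5,6]=6  [2,3,6,9]=12  [2,3,8,9]=6  [3,5,6,9]=12  [3,6,8,9]=12  [3,7,8,9]=4  [5,6,8,9]=6  [6,7,8,9]=4
  size 5 → [0,1,2,3,6]=5  [0,1,2,3,9]=5  [1,2,3,5,6]=10  [1,2,3,6,9]=20  [1,2,3,8,9]=10  [2,3,5,6,9]=30  [2,3,6,8,9]=30  [2,3,7,8,9]=10  [3,5,6,8,9]=30  [3,6,7,8,9]=20  [5,6,7,8,9]=10
  size 6 → [0,1,2,3,5,6]=15  [0,1,2,3,6,9]=30  [0,1,2,3,8,9]=15  [1,2,3,5,6,9]=60  [1,2,3,6,8,9]=60  [1,2,3,7,8,9]=20  [2,3,5,6,8,9]=90  [2,3,6,7,8,9]=60  [3,5,6,7,8,9]=60  [4,5,6,7,8,9]=10
  size 7 → [0,1,2,3,5,6,9]=105  [0,1,2,3,6,8,9]=105  [0,1,2,3,7,8,9]=35  [1,2,3,5,6,8,9]=210  [1,2,3,6,7,8,9]=140  [2,3,5,6,7,8,9]=210  [3,4,5,6,7,8,9]=70
  size 8 → [0,1,2,3,5,6,8,9]=420  [0,1,2,3,6,7,8,9]=280  [1,2,3,5,6,7,8,9]=560  [2,3,4,5,6,7,8,9]=280
  first=0(c) contributes 840
  first=4(z) contributes 1260
|[w]| = 2100

2100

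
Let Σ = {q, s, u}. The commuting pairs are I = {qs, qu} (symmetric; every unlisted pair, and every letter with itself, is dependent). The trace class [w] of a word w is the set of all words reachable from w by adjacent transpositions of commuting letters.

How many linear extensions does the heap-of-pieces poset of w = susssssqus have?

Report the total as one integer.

10

drop 0:s onto floor
drop 1:u onto {0:s}
drop 2:s onto {1:u}
drop 3:s onto {2:s}
drop 4:s onto {3:s}
drop 5:s onto {4:s}
drop 6:s onto {5:s}
drop 7:q onto floor
drop 8:u onto {6:s}
drop 9:s onto {8:u}
ground layer = {0:s, 7:q}
drop-orders for the pieces not yet dropped (sum over which currently-grounded one goes next):
  1 to go: {7} 1  {9} 1
  2 to go: {7,9} 2  {8,9} 1
  3 to go: {6,8,9} 1  {7,8,9} 3
  4 to go: {5,6,8,9} 1  {6,7,8,9} 4
  5 to go: {4,5,6,8,9} 1  {5,6,7,8,9} 5
  6 to go: {3,4,5,6,8,9} 1  {4,5,6,7,8,9} 6
  7 to go: {2,3,4,5,6,8,9} 1  {3,4,5,6,7,8,9} 7
  8 to go: {1,2,3,4,5,6,8,9} 1  {2,3,4,5,6,7,8,9} 8
  if 0:s drops first: 9 orders
  if 7:q drops first: 1 orders
heap linearizations: 10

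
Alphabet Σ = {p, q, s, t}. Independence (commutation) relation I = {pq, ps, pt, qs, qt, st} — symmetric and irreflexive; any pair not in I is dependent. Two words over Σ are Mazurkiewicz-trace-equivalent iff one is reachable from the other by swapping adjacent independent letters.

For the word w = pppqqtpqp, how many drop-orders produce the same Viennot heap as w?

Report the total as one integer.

#0=p has no predecessor
#1=p depends on [0:p]
#2=p depends on [1:p]
#3=q has no predecessor
#4=q depends on [3:q]
#5=t has no predecessor
#6=p depends on [2:p]
#7=q depends on [4:q]
#8=p depends on [6:p]
sources: [0:p, 3:q, 5:t]
N(rest) = Σ N(rest − s) over sources s of rest; N(one piece) = 1:
  size 1 → [5]=1  [7]=1  [8]=1
  size 2 → [4,7]=1  [5,7]=2  [5,8]=2  [6,8]=1  [7,8]=2
  size 3 → [2,6,8]=1  [3,4,7]=1  [4,5,7]=3  [4,7,8]=3  [5,6,8]=3  [5,7,8]=6  [6,7,8]=3
  size 4 → [1,2,6,8]=1  [2,5,6,8]=4  [2,6,7,8]=4  [3,4,5,7]=4  [3,4,7,8]=4  [4,5,7,8]=12  [4,6,7,8]=6  [5,6,7,8]=12
  size 5 → [0,1,2,6,8]=1  [1,2,5,6,8]=5  [1,2,6,7,8]=5  [2,4,6,7,8]=10  [2,5,6,7,8]=20  [3,4,5,7,8]=20  [3,4,6,7,8]=10  [4,5,6,7,8]=30
  size 6 → [0,1,2,5,6,8]=6  [0,1,2,6,7,8]=6  [1,2,4,6,7,8]=15  [1,2,5,6,7,8]=30  [2,3,4,6,7,8]=20  [2,4,5,6,7,8]=60  [3,4,5,6,7,8]=60
  size 7 → [0,1,2,4,6,7,8]=21  [0,1,2,5,6,7,8]=42  [1,2,3,4,6,7,8]=35  [1,2,4,5,6,7,8]=105  [2,3,4,5,6,7,8]=140
  first=0(p) contributes 280
  first=3(q) contributes 168
  first=5(t) contributes 56
|[w]| = 504

504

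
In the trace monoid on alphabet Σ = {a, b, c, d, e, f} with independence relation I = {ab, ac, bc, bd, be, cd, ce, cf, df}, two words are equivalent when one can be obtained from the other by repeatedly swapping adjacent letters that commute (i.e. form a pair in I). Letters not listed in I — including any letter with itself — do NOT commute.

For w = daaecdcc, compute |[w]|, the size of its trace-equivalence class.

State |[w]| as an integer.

piece 0:d — minimal
piece 1:a rests on {0:d}
piece 2:a rests on {1:a}
piece 3:e rests on {2:a}
piece 4:c — minimal
piece 5:d rests on {3:e}
piece 6:c rests on {4:c}
piece 7:c rests on {6:c}
minimal pieces: {0:d, 4:c}
ways to finish when only these pieces remain (= sum over removing one remaining piece with nothing left below it):
  1 left: {5}→1  {7}→1
  2 left: {3,5}→1  {5,7}→2  {6,7}→1
  3 left: {2,3,5}→1  {3,5,7}→3  {4,6,7}→1  {5,6,7}→3
  4 left: {1,2,3,5}→1  {2,3,5,7}→4  {3,5,6,7}→6  {4,5,6,7}→4
  5 left: {0,1,2,3,5}→1  {1,2,3,5,7}→5  {2,3,5,6,7}→10  {3,4,5,6,7}→10
  6 left: {0,1,2,3,5,7}→6  {1,2,3,5,6,7}→15  {2,3,4,5,6,7}→20
  placing 0:d first → 35 extensions
  placing 4:c first → 21 extensions
total linear extensions = 56

56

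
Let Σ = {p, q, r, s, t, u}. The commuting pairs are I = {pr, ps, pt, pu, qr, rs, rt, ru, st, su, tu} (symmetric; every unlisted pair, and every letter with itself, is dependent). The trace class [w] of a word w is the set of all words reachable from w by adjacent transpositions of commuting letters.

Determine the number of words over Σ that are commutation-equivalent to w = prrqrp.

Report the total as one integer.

20

#0=p has no predecessor
#1=r has no predecessor
#2=r depends on [1:r]
#3=q depends on [0:p]
#4=r depends on [2:r]
#5=p depends on [3:q]
sources: [0:p, 1:r]
N(rest) = Σ N(rest − s) over sources s of rest; N(one piece) = 1:
  size 1 → [4]=1  [5]=1
  size 2 → [2,4]=1  [3,5]=1  [4,5]=2
  size 3 → [0,3,5]=1  [1,2,4]=1  [2,4,5]=3  [3,4,5]=3
  size 4 → [0,3,4,5]=4  [1,2,4,5]=4  [2,3,4,5]=6
  first=0(p) contributes 10
  first=1(r) contributes 10
|[w]| = 20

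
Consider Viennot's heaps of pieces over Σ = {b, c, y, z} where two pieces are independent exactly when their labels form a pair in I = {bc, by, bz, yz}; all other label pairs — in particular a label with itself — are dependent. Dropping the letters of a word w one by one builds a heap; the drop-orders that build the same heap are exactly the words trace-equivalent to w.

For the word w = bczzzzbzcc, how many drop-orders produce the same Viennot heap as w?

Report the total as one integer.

45

drop 0:b onto floor
drop 1:c onto floor
drop 2:z onto {1:c}
drop 3:z onto {2:z}
drop 4:z onto {3:z}
drop 5:z onto {4:z}
drop 6:b onto {0:b}
drop 7:z onto {5:z}
drop 8:c onto {7:z}
drop 9:c onto {8:c}
ground layer = {0:b, 1:c}
drop-orders for the pieces not yet dropped (sum over which currently-grounded one goes next):
  1 to go: {6} 1  {9} 1
  2 to go: {0,6} 1  {6,9} 2  {8,9} 1
  3 to go: {0,6,9} 3  {6,8,9} 3  {7,8,9} 1
  4 to go: {0,6,8,9} 6  {5,7,8,9} 1  {6,7,8,9} 4
  5 to go: {0,6,7,8,9} 10  {4,5,7,8,9} 1  {5,6,7,8,9} 5
  6 to go: {0,5,6,7,8,9} 15  {3,4,5,7,8,9} 1  {4,5,6,7,8,9} 6
  7 to go: {0,4,5,6,7,8,9} 21  {2,3,4,5,7,8,9} 1  {3,4,5,6,7,8,9} 7
  8 to go: {0,3,4,5,6,7,8,9} 28  {1,2,3,4,5,7,8,9} 1  {2,3,4,5,6,7,8,9} 8
  if 0:b drops first: 9 orders
  if 1:c drops first: 36 orders
heap linearizations: 45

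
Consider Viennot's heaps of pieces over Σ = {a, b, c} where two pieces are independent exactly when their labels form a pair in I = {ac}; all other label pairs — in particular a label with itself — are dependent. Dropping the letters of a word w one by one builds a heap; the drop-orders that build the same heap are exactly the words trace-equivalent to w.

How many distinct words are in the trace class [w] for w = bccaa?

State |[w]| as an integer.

piece 0:b — minimal
piece 1:c rests on {0:b}
piece 2:c rests on {1:c}
piece 3:a rests on {0:b}
piece 4:a rests on {3:a}
minimal pieces: {0:b}
ways to finish when only these pieces remain (= sum over removing one remaining piece with nothing left below it):
  1 left: {2}→1  {4}→1
  2 left: {1,2}→1  {2,4}→2  {3,4}→1
  3 left: {1,2,4}→3  {2,3,4}→3
  placing 0:b first → 6 extensions

6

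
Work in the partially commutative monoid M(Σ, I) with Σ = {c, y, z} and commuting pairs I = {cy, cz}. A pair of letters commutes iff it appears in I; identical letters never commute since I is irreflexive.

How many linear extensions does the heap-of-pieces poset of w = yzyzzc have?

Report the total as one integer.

6

0(y) covers ∅
1(z) covers 0:y
2(y) covers 1:z
3(z) covers 2:y
4(z) covers 3:z
5(c) covers ∅
floor of heap: 0:y, 5:c
completions by unplaced set U, small U first (add the entries for U minus each lowest piece of U):
  |U|=1: {4}:1  {5}:1
  |U|=2: {3,4}:1  {4,5}:2
  |U|=3: {2,3,4}:1  {3,4,5}:3
  |U|=4: {1,2,3,4}:1  {2,3,4,5}:4
  start at 0(y): 5
  start at 5(c): 1
sum over floor = 6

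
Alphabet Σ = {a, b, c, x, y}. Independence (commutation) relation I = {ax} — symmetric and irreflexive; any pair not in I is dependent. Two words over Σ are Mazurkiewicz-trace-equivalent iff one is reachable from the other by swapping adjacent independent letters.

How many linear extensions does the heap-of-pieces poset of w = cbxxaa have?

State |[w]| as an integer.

0(c) covers ∅
1(b) covers 0:c
2(x) covers 1:b
3(x) covers 2:x
4(a) covers 1:b
5(a) covers 4:a
floor of heap: 0:c
completions by unplaced set U, small U first (add the entries for U minus each lowest piece of U):
  |U|=1: {3}:1  {5}:1
  |U|=2: {2,3}:1  {3,5}:2  {4,5}:1
  |U|=3: {2,3,5}:3  {3,4,5}:3
  |U|=4: {2,3,4,5}:6
  start at 0(c): 6

6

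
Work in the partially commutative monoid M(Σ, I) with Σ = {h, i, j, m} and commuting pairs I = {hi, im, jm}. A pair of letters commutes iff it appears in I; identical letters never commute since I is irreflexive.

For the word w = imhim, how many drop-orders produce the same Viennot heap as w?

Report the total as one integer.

10

0(i) covers ∅
1(m) covers ∅
2(h) covers 1:m
3(i) covers 0:i
4(m) covers 2:h
floor of heap: 0:i, 1:m
completions by unplaced set U, small U first (add the entries for U minus each lowest piece of U):
  |U|=1: {3}:1  {4}:1
  |U|=2: {0,3}:1  {2,4}:1  {3,4}:2
  |U|=3: {0,3,4}:3  {1,2,4}:1  {2,3,4}:3
  start at 0(i): 4
  start at 1(m): 6
sum over floor = 10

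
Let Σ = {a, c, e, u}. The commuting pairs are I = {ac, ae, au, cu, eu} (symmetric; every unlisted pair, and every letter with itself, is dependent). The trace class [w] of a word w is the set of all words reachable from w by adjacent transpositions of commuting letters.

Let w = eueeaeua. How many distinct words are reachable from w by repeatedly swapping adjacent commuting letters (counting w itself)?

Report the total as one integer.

drop 0:e onto floor
drop 1:u onto floor
drop 2:e onto {0:e}
drop 3:e onto {2:e}
drop 4:a onto floor
drop 5:e onto {3:e}
drop 6:u onto {1:u}
drop 7:a onto {4:a}
ground layer = {0:e, 1:u, 4:a}
drop-orders for the pieces not yet dropped (sum over which currently-grounded one goes next):
  1 to go: {5} 1  {6} 1  {7} 1
  2 to go: {1,6} 1  {3,5} 1  {4,7} 1  {5,6} 2  {5,7} 2  {6,7} 2
  3 to go: {1,5,6} 3  {1,6,7} 3  {2,3,5} 1  {3,5,6} 3  {3,5,7} 3  {4,5,7} 3  {4,6,7} 3  {5,6,7} 6
  4 to go: {0,2,3,5} 1  {1,3,5,6} 6  {1,4,6,7} 6  {1,5,6,7} 12  {2,3,5,6} 4  {2,3,5,7} 4  {3,4,5,7} 6  {3,5,6,7} 12  {4,5,6,7} 12
  5 to go: {0,2,3,5,6} 5  {0,2,3,5,7} 5  {1,2,3,5,6} 10  {1,3,5,6,7} 30  {1,4,5,6,7} 30  {2,3,4,5,7} 10  {2,3,5,6,7} 20  {3,4,5,6,7} 30
  6 to go: {0,1,2,3,5,6} 15  {0,2,3,4,5,7} 15  {0,2,3,5,6,7} 30  {1,2,3,5,6,7} 60  {1,3,4,5,6,7} 90  {2,3,4,5,6,7} 60
  if 0:e drops first: 210 orders
  if 1:u drops first: 105 orders
  if 4:a drops first: 105 orders
heap linearizations: 420

420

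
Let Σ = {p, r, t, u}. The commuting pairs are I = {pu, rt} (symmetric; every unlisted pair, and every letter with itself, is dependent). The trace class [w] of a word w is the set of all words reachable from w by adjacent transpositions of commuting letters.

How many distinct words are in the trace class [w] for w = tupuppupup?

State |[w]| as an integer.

126

#0=t has no predecessor
#1=u depends on [0:t]
#2=p depends on [0:t]
#3=u depends on [1:u]
#4=p depends on [2:p]
#5=p depends on [4:p]
#6=u depends on [3:u]
#7=p depends on [5:p]
#8=u depends on [6:u]
#9=p depends on [7:p]
sources: [0:t]
N(rest) = Σ N(rest − s) over sources s of rest; N(one piece) = 1:
  size 1 → [8]=1  [9]=1
  size 2 → [6,8]=1  [7,9]=1  [8,9]=2
  size 3 → [3,6,8]=1  [5,7,9]=1  [6,8,9]=3  [7,8,9]=3
  size 4 → [1,3,6,8]=1  [3,6,8,9]=4  [4,5,7,9]=1  [5,7,8,9]=4  [6,7,8,9]=6
  size 5 → [1,3,6,8,9]=5  [2,4,5,7,9]=1  [3,6,7,8,9]=10  [4,5,7,8,9]=5  [5,6,7,8,9]=10
  size 6 → [1,3,6,7,8,9]=15  [2,4,5,7,8,9]=6  [3,5,6,7,8,9]=20  [4,5,6,7,8,9]=15
  size 7 → [1,3,5,6,7,8,9]=35  [2,4,5,6,7,8,9]=21  [3,4,5,6,7,8,9]=35
  size 8 → [1,3,4,5,6,7,8,9]=70  [2,3,4,5,6,7,8,9]=56
  first=0(t) contributes 126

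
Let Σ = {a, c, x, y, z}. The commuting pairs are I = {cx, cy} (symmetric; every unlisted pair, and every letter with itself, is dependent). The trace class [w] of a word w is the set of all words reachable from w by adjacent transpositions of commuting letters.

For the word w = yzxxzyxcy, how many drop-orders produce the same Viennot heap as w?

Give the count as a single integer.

0(y) covers ∅
1(z) covers 0:y
2(x) covers 1:z
3(x) covers 2:x
4(z) covers 3:x
5(y) covers 4:z
6(x) covers 5:y
7(c) covers 4:z
8(y) covers 6:x
floor of heap: 0:y
completions by unplaced set U, small U first (add the entries for U minus each lowest piece of U):
  |U|=1: {7}:1  {8}:1
  |U|=2: {6,8}:1  {7,8}:2
  |U|=3: {5,6,8}:1  {6,7,8}:3
  |U|=4: {5,6,7,8}:4
  |U|=5: {4,5,6,7,8}:4
  |U|=6: {3,4,5,6,7,8}:4
  |U|=7: {2,3,4,5,6,7,8}:4
  start at 0(y): 4

4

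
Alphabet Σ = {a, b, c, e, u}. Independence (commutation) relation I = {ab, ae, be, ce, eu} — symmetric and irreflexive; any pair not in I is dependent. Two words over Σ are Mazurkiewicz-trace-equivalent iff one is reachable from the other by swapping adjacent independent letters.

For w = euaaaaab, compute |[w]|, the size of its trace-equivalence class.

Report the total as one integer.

48

0(e) covers ∅
1(u) covers ∅
2(a) covers 1:u
3(a) covers 2:a
4(a) covers 3:a
5(a) covers 4:a
6(a) covers 5:a
7(b) covers 1:u
floor of heap: 0:e, 1:u
completions by unplaced set U, small U first (add the entries for U minus each lowest piece of U):
  |U|=1: {0}:1  {6}:1  {7}:1
  |U|=2: {0,6}:2  {0,7}:2  {5,6}:1  {6,7}:2
  |U|=3: {0,5,6}:3  {0,6,7}:6  {4,5,6}:1  {5,6,7}:3
  |U|=4: {0,4,5,6}:4  {0,5,6,7}:12  {3,4,5,6}:1  {4,5,6,7}:4
  |U|=5: {0,3,4,5,6}:5  {0,4,5,6,7}:20  {2,3,4,5,6}:1  {3,4,5,6,7}:5
  |U|=6: {0,2,3,4,5,6}:6  {0,3,4,5,6,7}:30  {2,3,4,5,6,7}:6
  start at 0(e): 6
  start at 1(u): 42
sum over floor = 48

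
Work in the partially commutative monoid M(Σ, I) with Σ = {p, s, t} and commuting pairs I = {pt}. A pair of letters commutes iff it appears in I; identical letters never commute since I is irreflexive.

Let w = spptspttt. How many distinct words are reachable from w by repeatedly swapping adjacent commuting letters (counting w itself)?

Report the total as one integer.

drop 0:s onto floor
drop 1:p onto {0:s}
drop 2:p onto {1:p}
drop 3:t onto {0:s}
drop 4:s onto {2:p, 3:t}
drop 5:p onto {4:s}
drop 6:t onto {4:s}
drop 7:t onto {6:t}
drop 8:t onto {7:t}
ground layer = {0:s}
drop-orders for the pieces not yet dropped (sum over which currently-grounded one goes next):
  1 to go: {5} 1  {8} 1
  2 to go: {5,8} 2  {7,8} 1
  3 to go: {5,7,8} 3  {6,7,8} 1
  4 to go: {5,6,7,8} 4
  5 to go: {4,5,6,7,8} 4
  6 to go: {2,4,5,6,7,8} 4  {3,4,5,6,7,8} 4
  7 to go: {1,2,4,5,6,7,8} 4  {2,3,4,5,6,7,8} 8
  if 0:s drops first: 12 orders

12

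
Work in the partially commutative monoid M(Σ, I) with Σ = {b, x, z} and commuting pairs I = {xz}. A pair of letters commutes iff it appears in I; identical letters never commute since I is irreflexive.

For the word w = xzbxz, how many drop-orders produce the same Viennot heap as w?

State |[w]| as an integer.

4

drop 0:x onto floor
drop 1:z onto floor
drop 2:b onto {0:x, 1:z}
drop 3:x onto {2:b}
drop 4:z onto {2:b}
ground layer = {0:x, 1:z}
drop-orders for the pieces not yet dropped (sum over which currently-grounded one goes next):
  1 to go: {3} 1  {4} 1
  2 to go: {3,4} 2
  3 to go: {2,3,4} 2
  if 0:x drops first: 2 orders
  if 1:z drops first: 2 orders
heap linearizations: 4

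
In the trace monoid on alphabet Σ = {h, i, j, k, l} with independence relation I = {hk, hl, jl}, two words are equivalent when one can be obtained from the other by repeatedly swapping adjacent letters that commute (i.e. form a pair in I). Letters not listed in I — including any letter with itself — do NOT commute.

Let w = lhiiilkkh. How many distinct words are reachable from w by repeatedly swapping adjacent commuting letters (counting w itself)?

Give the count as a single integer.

drop 0:l onto floor
drop 1:h onto floor
drop 2:i onto {0:l, 1:h}
drop 3:i onto {2:i}
drop 4:i onto {3:i}
drop 5:l onto {4:i}
drop 6:k onto {5:l}
drop 7:k onto {6:k}
drop 8:h onto {4:i}
ground layer = {0:l, 1:h}
drop-orders for the pieces not yet dropped (sum over which currently-grounded one goes next):
  1 to go: {7} 1  {8} 1
  2 to go: {6,7} 1  {7,8} 2
  3 to go: {5,6,7} 1  {6,7,8} 3
  4 to go: {5,6,7,8} 4
  5 to go: {4,5,6,7,8} 4
  6 to go: {3,4,5,6,7,8} 4
  7 to go: {2,3,4,5,6,7,8} 4
  if 0:l drops first: 4 orders
  if 1:h drops first: 4 orders
heap linearizations: 8

8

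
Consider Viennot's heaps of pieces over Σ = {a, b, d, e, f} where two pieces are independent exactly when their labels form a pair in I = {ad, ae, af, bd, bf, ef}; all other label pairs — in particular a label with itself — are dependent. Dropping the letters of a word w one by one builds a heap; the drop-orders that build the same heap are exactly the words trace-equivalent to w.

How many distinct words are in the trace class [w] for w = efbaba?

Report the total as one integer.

#0=e has no predecessor
#1=f has no predecessor
#2=b depends on [0:e]
#3=a depends on [2:b]
#4=b depends on [3:a]
#5=a depends on [4:b]
sources: [0:e, 1:f]
N(rest) = Σ N(rest − s) over sources s of rest; N(one piece) = 1:
  size 1 → [1]=1  [5]=1
  size 2 → [1,5]=2  [4,5]=1
  size 3 → [1,4,5]=3  [3,4,5]=1
  size 4 → [1,3,4,5]=4  [2,3,4,5]=1
  first=0(e) contributes 5
  first=1(f) contributes 1
|[w]| = 6

6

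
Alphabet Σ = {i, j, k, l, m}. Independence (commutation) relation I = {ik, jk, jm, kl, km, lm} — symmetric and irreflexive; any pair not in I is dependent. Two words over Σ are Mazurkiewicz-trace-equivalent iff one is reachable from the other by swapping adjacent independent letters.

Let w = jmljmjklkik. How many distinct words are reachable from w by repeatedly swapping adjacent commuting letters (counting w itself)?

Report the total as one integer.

3465

piece 0:j — minimal
piece 1:m — minimal
piece 2:l rests on {0:j}
piece 3:j rests on {2:l}
piece 4:m rests on {1:m}
piece 5:j rests on {3:j}
piece 6:k — minimal
piece 7:l rests on {5:j}
piece 8:k rests on {6:k}
piece 9:i rests on {4:m, 7:l}
piece 10:k rests on {8:k}
minimal pieces: {0:j, 1:m, 6:k}
ways to finish when only these pieces remain (= sum over removing one remaining piece with nothing left below it):
  1 left: {9}→1  {10}→1
  2 left: {4,9}→1  {7,9}→1  {8,10}→1  {9,10}→2
  3 left: {1,4,9}→1  {4,7,9}→2  {4,9,10}→3  {5,7,9}→1  {6,8,10}→1  {7,9,10}→3  {8,9,10}→3
  4 left: {1,4,7,9}→3  {1,4,9,10}→4  {3,5,7,9}→1  {4,5,7,9}→3  {4,7,9,10}→8  {4,8,9,10}→6  {5,7,9,10}→4  {6,8,9,10}→4  {7,8,9,10}→6
  5 left: {1,4,5,7,9}→6  {1,4,7,9,10}→15  {1,4,8,9,10}→10  {2,3,5,7,9}→1  {3,4,5,7,9}→4  {3,5,7,9,10}→5  {4,5,7,9,10}→15  {4,6,8,9,10}→10  {4,7,8,9,10}→20  {5,7,8,9,10}→10  {6,7,8,9,10}→10
  6 left: {0,2,3,5,7,9}→1  {1,3,4,5,7,9}→10  {1,4,5,7,9,10}→36  {1,4,6,8,9,10}→20  {1,4,7,8,9,10}→45  {2,3,4,5,7,9}→5  {2,3,5,7,9,10}→6  {3,4,5,7,9,10}→24  {3,5,7,8,9,10}→15  {4,5,7,8,9,10}→45  {4,6,7,8,9,10}→40  {5,6,7,8,9,10}→20
  7 left: {0,2,3,4,5,7,9}→6  {0,2,3,5,7,9,10}→7  {1,2,3,4,5,7,9}→15  {1,3,4,5,7,9,10}→70  {1,4,5,7,8,9,10}→126  {1,4,6,7,8,9,10}→105  {2,3,4,5,7,9,10}→35  {2,3,5,7,8,9,10}→21  {3,4,5,7,8,9,10}→84  {3,5,6,7,8,9,10}→35  {4,5,6,7,8,9,10}→105
  8 left: {0,1,2,3,4,5,7,9}→21  {0,2,3,4,5,7,9,10}→48  {0,2,3,5,7,8,9,10}→28  {1,2,3,4,5,7,9,10}→120  {1,3,4,5,7,8,9,10}→280  {1,4,5,6,7,8,9,10}→336  {2,3,4,5,7,8,9,10}→140  {2,3,5,6,7,8,9,10}→56  {3,4,5,6,7,8,9,10}→224
  9 left: {0,1,2,3,4,5,7,9,10}→189  {0,2,3,4,5,7,8,9,10}→216  {0,2,3,5,6,7,8,9,10}→84  {1,2,3,4,5,7,8,9,10}→540  {1,3,4,5,6,7,8,9,10}→840  {2,3,4,5,6,7,8,9,10}→420
  placing 0:j first → 1800 extensions
  placing 1:m first → 720 extensions
  placing 6:k first → 945 extensions
total linear extensions = 3465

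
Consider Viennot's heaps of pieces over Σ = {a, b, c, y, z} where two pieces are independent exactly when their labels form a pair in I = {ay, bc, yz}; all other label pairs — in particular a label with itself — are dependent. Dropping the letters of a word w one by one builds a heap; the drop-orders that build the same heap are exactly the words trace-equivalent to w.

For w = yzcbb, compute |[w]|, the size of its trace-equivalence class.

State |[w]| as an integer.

0(y) covers ∅
1(z) covers ∅
2(c) covers 0:y, 1:z
3(b) covers 0:y, 1:z
4(b) covers 3:b
floor of heap: 0:y, 1:z
completions by unplaced set U, small U first (add the entries for U minus each lowest piece of U):
  |U|=1: {2}:1  {4}:1
  |U|=2: {2,4}:2  {3,4}:1
  |U|=3: {2,3,4}:3
  start at 0(y): 3
  start at 1(z): 3
sum over floor = 6

6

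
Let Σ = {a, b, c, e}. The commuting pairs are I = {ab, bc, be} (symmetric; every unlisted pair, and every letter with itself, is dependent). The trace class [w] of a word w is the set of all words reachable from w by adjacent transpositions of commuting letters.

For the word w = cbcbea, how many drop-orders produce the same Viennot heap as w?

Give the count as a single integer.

piece 0:c — minimal
piece 1:b — minimal
piece 2:c rests on {0:c}
piece 3:b rests on {1:b}
piece 4:e rests on {2:c}
piece 5:a rests on {4:e}
minimal pieces: {0:c, 1:b}
ways to finish when only these pieces remain (= sum over removing one remaining piece with nothing left below it):
  1 left: {3}→1  {5}→1
  2 left: {1,3}→1  {3,5}→2  {4,5}→1
  3 left: {1,3,5}→3  {2,4,5}→1  {3,4,5}→3
  4 left: {0,2,4,5}→1  {1,3,4,5}→6  {2,3,4,5}→4
  placing 0:c first → 10 extensions
  placing 1:b first → 5 extensions
total linear extensions = 15

15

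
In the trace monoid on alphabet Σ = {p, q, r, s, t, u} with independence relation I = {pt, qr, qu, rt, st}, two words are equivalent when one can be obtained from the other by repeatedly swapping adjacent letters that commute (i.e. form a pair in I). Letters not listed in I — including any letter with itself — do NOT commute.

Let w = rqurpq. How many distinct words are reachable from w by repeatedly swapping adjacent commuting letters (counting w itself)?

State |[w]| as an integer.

drop 0:r onto floor
drop 1:q onto floor
drop 2:u onto {0:r}
drop 3:r onto {2:u}
drop 4:p onto {1:q, 3:r}
drop 5:q onto {4:p}
ground layer = {0:r, 1:q}
drop-orders for the pieces not yet dropped (sum over which currently-grounded one goes next):
  1 to go: {5} 1
  2 to go: {4,5} 1
  3 to go: {1,4,5} 1  {3,4,5} 1
  4 to go: {1,3,4,5} 2  {2,3,4,5} 1
  if 0:r drops first: 3 orders
  if 1:q drops first: 1 orders
heap linearizations: 4

4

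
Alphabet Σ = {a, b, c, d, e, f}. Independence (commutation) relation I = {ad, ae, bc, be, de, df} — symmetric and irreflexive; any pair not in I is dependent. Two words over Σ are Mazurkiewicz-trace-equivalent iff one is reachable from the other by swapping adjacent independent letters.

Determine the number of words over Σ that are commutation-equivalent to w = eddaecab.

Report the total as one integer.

30

drop 0:e onto floor
drop 1:d onto floor
drop 2:d onto {1:d}
drop 3:a onto floor
drop 4:e onto {0:e}
drop 5:c onto {2:d, 3:a, 4:e}
drop 6:a onto {5:c}
drop 7:b onto {6:a}
ground layer = {0:e, 1:d, 3:a}
drop-orders for the pieces not yet dropped (sum over which currently-grounded one goes next):
  1 to go: {7} 1
  2 to go: {6,7} 1
  3 to go: {5,6,7} 1
  4 to go: {2,5,6,7} 1  {3,5,6,7} 1  {4,5,6,7} 1
  5 to go: {0,4,5,6,7} 1  {1,2,5,6,7} 1  {2,3,5,6,7} 2  {2,4,5,6,7} 2  {3,4,5,6,7} 2
  6 to go: {0,2,4,5,6,7} 3  {0,3,4,5,6,7} 3  {1,2,3,5,6,7} 3  {1,2,4,5,6,7} 3  {2,3,4,5,6,7} 6
  if 0:e drops first: 12 orders
  if 1:d drops first: 12 orders
  if 3:a drops first: 6 orders
heap linearizations: 30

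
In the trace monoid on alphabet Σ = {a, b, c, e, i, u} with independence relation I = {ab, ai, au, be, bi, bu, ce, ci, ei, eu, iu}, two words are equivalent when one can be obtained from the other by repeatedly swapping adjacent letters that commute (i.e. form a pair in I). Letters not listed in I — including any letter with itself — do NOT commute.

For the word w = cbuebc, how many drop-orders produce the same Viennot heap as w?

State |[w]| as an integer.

#0=c has no predecessor
#1=b depends on [0:c]
#2=u depends on [0:c]
#3=e has no predecessor
#4=b depends on [1:b]
#5=c depends on [2:u, 4:b]
sources: [0:c, 3:e]
N(rest) = Σ N(rest − s) over sources s of rest; N(one piece) = 1:
  size 1 → [3]=1  [5]=1
  size 2 → [2,5]=1  [3,5]=2  [4,5]=1
  size 3 → [1,4,5]=1  [2,3,5]=3  [2,4,5]=2  [3,4,5]=3
  size 4 → [1,2,4,5]=3  [1,3,4,5]=4  [2,3,4,5]=8
  first=0(c) contributes 15
  first=3(e) contributes 3
|[w]| = 18

18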